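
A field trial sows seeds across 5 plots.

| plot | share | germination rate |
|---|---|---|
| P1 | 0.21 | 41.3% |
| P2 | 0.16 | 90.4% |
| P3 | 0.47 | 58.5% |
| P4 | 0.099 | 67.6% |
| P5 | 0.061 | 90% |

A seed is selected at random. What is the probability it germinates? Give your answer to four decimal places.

P(G) ≈ 0.6281

By the law of total probability,
P(G) = P(G|P1)·P(P1) + P(G|P2)·P(P2) + P(G|P3)·P(P3) + P(G|P4)·P(P4) + P(G|P5)·P(P5)
      = 0.413·0.21 + 0.904·0.16 + 0.585·0.47 + 0.676·0.099 + 0.9·0.061
      = 0.08673 + 0.14464 + 0.27495 + 0.066924 + 0.0549 = 0.628144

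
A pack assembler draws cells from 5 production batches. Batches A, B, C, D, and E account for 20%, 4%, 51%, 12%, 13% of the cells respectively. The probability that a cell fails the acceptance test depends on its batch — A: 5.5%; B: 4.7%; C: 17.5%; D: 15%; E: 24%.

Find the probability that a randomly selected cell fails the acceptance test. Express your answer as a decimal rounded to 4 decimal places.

0.1513

P(F) = P(F|A)·P(A) + P(F|B)·P(B) + P(F|C)·P(C) + P(F|D)·P(D) + P(F|E)·P(E)
      = 0.055·0.2 + 0.047·0.04 + 0.175·0.51 + 0.15·0.12 + 0.24·0.13
      = 0.011 + 0.00188 + 0.08925 + 0.018 + 0.0312 = 0.15133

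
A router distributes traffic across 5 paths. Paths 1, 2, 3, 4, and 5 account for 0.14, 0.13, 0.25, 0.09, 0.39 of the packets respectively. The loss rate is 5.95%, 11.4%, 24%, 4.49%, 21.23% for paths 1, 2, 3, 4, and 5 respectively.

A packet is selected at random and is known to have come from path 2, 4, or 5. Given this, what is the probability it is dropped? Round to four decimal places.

Let S = {2, 4, 5}.
P(S) = 0.13 + 0.09 + 0.39 = 0.61.
P(L ∩ S) = 0.114·0.13 + 0.0449·0.09 + 0.2123·0.39 = 0.01482 + 0.004041 + 0.082797 = 0.101658.
P(L | S) = 0.101658 / 0.61 = 0.166652…

P(L|S) ≈ 0.1667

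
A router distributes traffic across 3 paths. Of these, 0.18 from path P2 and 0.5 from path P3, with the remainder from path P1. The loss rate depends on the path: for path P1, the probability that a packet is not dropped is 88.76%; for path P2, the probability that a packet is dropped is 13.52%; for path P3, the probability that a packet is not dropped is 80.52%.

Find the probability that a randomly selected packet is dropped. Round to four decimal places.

0.1577

P(P1) = 1 − (0.18 + 0.5) = 0.32.
P(L|P1) = 1 − 0.8876 = 0.1124.
P(L|P3) = 1 − 0.8052 = 0.1948.
P(L) = P(L|P1)·P(P1) + P(L|P2)·P(P2) + P(L|P3)·P(P3)
      = 0.1124·0.32 + 0.1352·0.18 + 0.1948·0.5
      = 0.035968 + 0.024336 + 0.0974 = 0.157704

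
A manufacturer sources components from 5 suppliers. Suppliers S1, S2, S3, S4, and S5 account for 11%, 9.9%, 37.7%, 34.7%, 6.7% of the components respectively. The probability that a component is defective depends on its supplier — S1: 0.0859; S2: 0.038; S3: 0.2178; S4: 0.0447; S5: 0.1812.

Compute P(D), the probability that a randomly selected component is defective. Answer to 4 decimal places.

0.1230

P(D) = P(D|S1)·P(S1) + P(D|S2)·P(S2) + P(D|S3)·P(S3) + P(D|S4)·P(S4) + P(D|S5)·P(S5)
      = 0.0859·0.11 + 0.038·0.099 + 0.2178·0.377 + 0.0447·0.347 + 0.1812·0.067
      = 0.009449 + 0.003762 + 0.0821106 + 0.0155109 + 0.0121404 = 0.1229729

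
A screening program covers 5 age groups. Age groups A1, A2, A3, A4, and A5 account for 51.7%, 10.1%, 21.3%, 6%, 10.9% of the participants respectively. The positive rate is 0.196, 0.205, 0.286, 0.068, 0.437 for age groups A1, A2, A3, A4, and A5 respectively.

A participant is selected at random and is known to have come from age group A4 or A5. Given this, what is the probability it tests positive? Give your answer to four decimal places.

Let S = {A4, A5}.
P(S) = 0.06 + 0.109 = 0.169.
P(T ∩ S) = 0.068·0.06 + 0.437·0.109 = 0.00408 + 0.047633 = 0.051713.
P(T | S) = 0.051713 / 0.169 = 0.305994…

0.3060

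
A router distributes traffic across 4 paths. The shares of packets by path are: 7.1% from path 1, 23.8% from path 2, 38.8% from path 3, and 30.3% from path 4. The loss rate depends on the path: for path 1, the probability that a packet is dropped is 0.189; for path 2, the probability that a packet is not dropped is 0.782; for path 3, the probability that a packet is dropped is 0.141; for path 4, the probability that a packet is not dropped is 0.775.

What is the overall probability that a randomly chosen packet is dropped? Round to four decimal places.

0.1882

P(L|2) = 1 − 0.782 = 0.218.
P(L|4) = 1 − 0.775 = 0.225.
P(L) = P(L|1)·P(1) + P(L|2)·P(2) + P(L|3)·P(3) + P(L|4)·P(4)
      = 0.189·0.071 + 0.218·0.238 + 0.141·0.388 + 0.225·0.303
      = 0.013419 + 0.051884 + 0.054708 + 0.068175 = 0.188186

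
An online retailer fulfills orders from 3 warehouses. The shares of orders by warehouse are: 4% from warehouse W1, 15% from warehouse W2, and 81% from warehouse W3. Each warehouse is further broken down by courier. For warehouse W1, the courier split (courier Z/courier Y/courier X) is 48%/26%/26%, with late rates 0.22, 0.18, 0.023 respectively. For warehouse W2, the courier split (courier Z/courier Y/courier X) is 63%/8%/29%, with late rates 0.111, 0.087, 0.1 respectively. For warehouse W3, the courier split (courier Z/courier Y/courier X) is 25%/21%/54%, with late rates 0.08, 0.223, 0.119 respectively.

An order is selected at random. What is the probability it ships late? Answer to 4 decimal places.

P(L|W1) = 0.48·0.22 + 0.26·0.18 + 0.26·0.023 = 0.1056 + 0.0468 + 0.00598 = 0.15838
P(L|W2) = 0.63·0.111 + 0.08·0.087 + 0.29·0.1 = 0.06993 + 0.00696 + 0.029 = 0.10589
P(L|W3) = 0.25·0.08 + 0.21·0.223 + 0.54·0.119 = 0.02 + 0.04683 + 0.06426 = 0.13109
Then overall,
P(L) = 0.04·0.15838 + 0.15·0.10589 + 0.81·0.13109
      = 0.0063352 + 0.0158835 + 0.1061829 = 0.1284016

0.1284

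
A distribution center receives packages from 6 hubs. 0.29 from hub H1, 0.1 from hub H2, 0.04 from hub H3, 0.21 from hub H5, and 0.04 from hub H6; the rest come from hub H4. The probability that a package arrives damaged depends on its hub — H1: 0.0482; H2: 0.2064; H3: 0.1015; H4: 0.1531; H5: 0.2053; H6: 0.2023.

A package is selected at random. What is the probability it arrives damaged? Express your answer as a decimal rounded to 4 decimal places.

P(D) ≈ 0.1389

P(H4) = 1 − (0.29 + 0.1 + 0.04 + 0.21 + 0.04) = 0.32.
P(D) = P(D|H1)·P(H1) + P(D|H2)·P(H2) + P(D|H3)·P(H3) + P(D|H4)·P(H4) + P(D|H5)·P(H5) + P(D|H6)·P(H6)
      = 0.0482·0.29 + 0.2064·0.1 + 0.1015·0.04 + 0.1531·0.32 + 0.2053·0.21 + 0.2023·0.04
      = 0.013978 + 0.02064 + 0.00406 + 0.048992 + 0.043113 + 0.008092 = 0.138875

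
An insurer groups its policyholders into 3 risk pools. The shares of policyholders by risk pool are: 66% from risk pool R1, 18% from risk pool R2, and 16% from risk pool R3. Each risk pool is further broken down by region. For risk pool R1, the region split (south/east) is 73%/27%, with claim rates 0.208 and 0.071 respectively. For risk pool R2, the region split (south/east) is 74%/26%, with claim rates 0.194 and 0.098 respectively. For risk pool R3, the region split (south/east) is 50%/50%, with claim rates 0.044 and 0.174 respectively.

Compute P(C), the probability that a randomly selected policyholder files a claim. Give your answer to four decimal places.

P(C) ≈ 0.1607

P(C|R1) = 0.73·0.208 + 0.27·0.071 = 0.15184 + 0.01917 = 0.17101
P(C|R2) = 0.74·0.194 + 0.26·0.098 = 0.14356 + 0.02548 = 0.16904
P(C|R3) = 0.5·0.044 + 0.5·0.174 = 0.022 + 0.087 = 0.109
By total probability over the outer partition,
P(C) = 0.66·0.17101 + 0.18·0.16904 + 0.16·0.109
      = 0.1128666 + 0.0304272 + 0.01744 = 0.1607338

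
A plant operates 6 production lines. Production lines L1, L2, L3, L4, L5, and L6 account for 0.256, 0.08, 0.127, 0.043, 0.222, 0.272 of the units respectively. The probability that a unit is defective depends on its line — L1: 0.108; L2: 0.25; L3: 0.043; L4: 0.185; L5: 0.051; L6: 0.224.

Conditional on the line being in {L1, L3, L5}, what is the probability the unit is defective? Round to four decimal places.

Let S = {L1, L3, L5}.
P(S) = 0.256 + 0.127 + 0.222 = 0.605.
P(D ∩ S) = 0.108·0.256 + 0.043·0.127 + 0.051·0.222 = 0.027648 + 0.005461 + 0.011322 = 0.044431.
P(D | S) = 0.044431 / 0.605 = 0.073440…

P(D|S) ≈ 0.0734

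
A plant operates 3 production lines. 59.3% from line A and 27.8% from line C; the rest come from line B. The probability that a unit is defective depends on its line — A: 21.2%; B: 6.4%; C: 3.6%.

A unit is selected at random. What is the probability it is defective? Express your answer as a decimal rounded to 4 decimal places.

P(D) ≈ 0.1440

P(B) = 1 − (0.593 + 0.278) = 0.129.
P(D) = P(D|A)·P(A) + P(D|B)·P(B) + P(D|C)·P(C)
      = 0.212·0.593 + 0.064·0.129 + 0.036·0.278
      = 0.125716 + 0.008256 + 0.010008 = 0.14398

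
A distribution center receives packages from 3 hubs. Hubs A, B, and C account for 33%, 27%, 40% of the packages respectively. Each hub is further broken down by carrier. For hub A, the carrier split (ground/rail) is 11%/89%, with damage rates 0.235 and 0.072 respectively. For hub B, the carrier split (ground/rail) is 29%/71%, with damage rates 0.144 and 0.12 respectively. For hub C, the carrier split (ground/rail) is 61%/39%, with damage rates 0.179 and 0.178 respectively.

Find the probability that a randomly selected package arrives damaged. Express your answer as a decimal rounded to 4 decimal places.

P(D) ≈ 0.1354

P(D|A) = 0.11·0.235 + 0.89·0.072 = 0.02585 + 0.06408 = 0.08993
P(D|B) = 0.29·0.144 + 0.71·0.12 = 0.04176 + 0.0852 = 0.12696
P(D|C) = 0.61·0.179 + 0.39·0.178 = 0.10919 + 0.06942 = 0.17861
By total probability over the outer partition,
P(D) = 0.33·0.08993 + 0.27·0.12696 + 0.4·0.17861
      = 0.0296769 + 0.0342792 + 0.071444 = 0.1354001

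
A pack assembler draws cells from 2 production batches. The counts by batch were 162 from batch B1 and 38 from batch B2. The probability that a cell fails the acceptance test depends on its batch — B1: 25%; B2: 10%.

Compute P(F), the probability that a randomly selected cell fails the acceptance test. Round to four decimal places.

0.2215

Total: 162 + 38 = 200.
P(B1) = 162/200 = 0.81. P(B2) = 38/200 = 0.19.
P(F) = P(F|B1)·P(B1) + P(F|B2)·P(B2)
      = 0.25·0.81 + 0.1·0.19
      = 0.2025 + 0.019 = 0.2215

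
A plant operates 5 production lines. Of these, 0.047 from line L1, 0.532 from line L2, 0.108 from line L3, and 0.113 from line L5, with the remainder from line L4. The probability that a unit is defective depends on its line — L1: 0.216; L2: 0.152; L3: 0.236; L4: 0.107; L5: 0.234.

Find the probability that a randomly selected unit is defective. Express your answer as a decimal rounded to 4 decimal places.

0.1643

P(L4) = 1 − (0.047 + 0.532 + 0.108 + 0.113) = 0.2.
P(D) = P(D|L1)·P(L1) + P(D|L2)·P(L2) + P(D|L3)·P(L3) + P(D|L4)·P(L4) + P(D|L5)·P(L5)
      = 0.216·0.047 + 0.152·0.532 + 0.236·0.108 + 0.107·0.2 + 0.234·0.113
      = 0.010152 + 0.080864 + 0.025488 + 0.0214 + 0.026442 = 0.164346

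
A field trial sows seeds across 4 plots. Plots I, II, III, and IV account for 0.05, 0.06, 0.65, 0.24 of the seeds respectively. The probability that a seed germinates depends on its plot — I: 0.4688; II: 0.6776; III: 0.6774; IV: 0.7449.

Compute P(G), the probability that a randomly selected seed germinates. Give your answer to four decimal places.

P(G) ≈ 0.6832

Using total probability over the partition,
P(G) = P(G|I)·P(I) + P(G|II)·P(II) + P(G|III)·P(III) + P(G|IV)·P(IV)
      = 0.4688·0.05 + 0.6776·0.06 + 0.6774·0.65 + 0.7449·0.24
      = 0.02344 + 0.040656 + 0.44031 + 0.178776 = 0.683182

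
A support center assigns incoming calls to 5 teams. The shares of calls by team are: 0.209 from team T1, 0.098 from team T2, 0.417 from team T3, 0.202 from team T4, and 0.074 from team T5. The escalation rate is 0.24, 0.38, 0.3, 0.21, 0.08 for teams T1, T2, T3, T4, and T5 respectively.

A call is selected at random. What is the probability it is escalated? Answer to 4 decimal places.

P(E) = P(E|T1)·P(T1) + P(E|T2)·P(T2) + P(E|T3)·P(T3) + P(E|T4)·P(T4) + P(E|T5)·P(T5)
      = 0.24·0.209 + 0.38·0.098 + 0.3·0.417 + 0.21·0.202 + 0.08·0.074
      = 0.05016 + 0.03724 + 0.1251 + 0.04242 + 0.00592 = 0.26084

0.2608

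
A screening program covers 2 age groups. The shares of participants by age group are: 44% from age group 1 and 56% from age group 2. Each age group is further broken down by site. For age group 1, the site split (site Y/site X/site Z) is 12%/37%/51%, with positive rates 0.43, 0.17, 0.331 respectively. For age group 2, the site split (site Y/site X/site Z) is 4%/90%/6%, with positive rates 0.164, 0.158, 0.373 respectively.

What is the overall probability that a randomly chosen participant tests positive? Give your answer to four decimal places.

0.2205

P(T|1) = 0.12·0.43 + 0.37·0.17 + 0.51·0.331 = 0.0516 + 0.0629 + 0.16881 = 0.28331
P(T|2) = 0.04·0.164 + 0.9·0.158 + 0.06·0.373 = 0.00656 + 0.1422 + 0.02238 = 0.17114
Then overall,
P(T) = 0.44·0.28331 + 0.56·0.17114
      = 0.1246564 + 0.0958384 = 0.2204948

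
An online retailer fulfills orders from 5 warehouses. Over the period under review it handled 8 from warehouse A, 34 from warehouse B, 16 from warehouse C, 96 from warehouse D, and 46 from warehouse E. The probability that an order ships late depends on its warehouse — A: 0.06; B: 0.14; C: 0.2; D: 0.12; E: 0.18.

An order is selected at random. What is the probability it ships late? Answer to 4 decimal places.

P(L) ≈ 0.1412

Total: 8 + 34 + 16 + 96 + 46 = 200.
P(A) = 8/200 = 0.04. P(B) = 34/200 = 0.17. P(C) = 16/200 = 0.08. P(D) = 96/200 = 0.48. P(E) = 46/200 = 0.23.
Summing over the partition,
P(L) = P(L|A)·P(A) + P(L|B)·P(B) + P(L|C)·P(C) + P(L|D)·P(D) + P(L|E)·P(E)
      = 0.06·0.04 + 0.14·0.17 + 0.2·0.08 + 0.12·0.48 + 0.18·0.23
      = 0.0024 + 0.0238 + 0.016 + 0.0576 + 0.0414 = 0.1412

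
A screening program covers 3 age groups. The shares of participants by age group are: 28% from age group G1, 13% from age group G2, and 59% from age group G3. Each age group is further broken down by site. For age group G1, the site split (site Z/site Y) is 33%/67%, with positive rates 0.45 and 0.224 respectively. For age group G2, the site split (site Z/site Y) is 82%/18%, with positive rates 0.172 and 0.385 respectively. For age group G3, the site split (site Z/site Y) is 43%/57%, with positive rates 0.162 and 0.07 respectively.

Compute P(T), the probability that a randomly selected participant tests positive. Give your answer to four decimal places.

P(T) ≈ 0.1756

P(T|G1) = 0.33·0.45 + 0.67·0.224 = 0.1485 + 0.15008 = 0.29858
P(T|G2) = 0.82·0.172 + 0.18·0.385 = 0.14104 + 0.0693 = 0.21034
P(T|G3) = 0.43·0.162 + 0.57·0.07 = 0.06966 + 0.0399 = 0.10956
By total probability over the outer partition,
P(T) = 0.28·0.29858 + 0.13·0.21034 + 0.59·0.10956
      = 0.0836024 + 0.0273442 + 0.0646404 = 0.175587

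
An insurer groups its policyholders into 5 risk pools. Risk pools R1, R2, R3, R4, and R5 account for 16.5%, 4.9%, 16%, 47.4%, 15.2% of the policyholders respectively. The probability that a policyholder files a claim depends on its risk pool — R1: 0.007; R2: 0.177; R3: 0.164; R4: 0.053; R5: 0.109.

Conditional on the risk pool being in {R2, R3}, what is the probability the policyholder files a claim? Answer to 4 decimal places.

P(C|S) ≈ 0.1670

Let S = {R2, R3}.
P(S) = 0.049 + 0.16 = 0.209.
P(C ∩ S) = 0.177·0.049 + 0.164·0.16 = 0.008673 + 0.02624 = 0.034913.
P(C | S) = 0.034913 / 0.209 = 0.167048…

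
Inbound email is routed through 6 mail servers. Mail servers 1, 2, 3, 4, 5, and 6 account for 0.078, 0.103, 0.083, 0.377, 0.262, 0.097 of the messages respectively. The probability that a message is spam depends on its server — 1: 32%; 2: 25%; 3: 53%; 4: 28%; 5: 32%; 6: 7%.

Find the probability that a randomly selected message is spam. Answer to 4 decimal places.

Summing over the partition,
P(S) = P(S|1)·P(1) + P(S|2)·P(2) + P(S|3)·P(3) + P(S|4)·P(4) + P(S|5)·P(5) + P(S|6)·P(6)
      = 0.32·0.078 + 0.25·0.103 + 0.53·0.083 + 0.28·0.377 + 0.32·0.262 + 0.07·0.097
      = 0.02496 + 0.02575 + 0.04399 + 0.10556 + 0.08384 + 0.00679 = 0.29089

0.2909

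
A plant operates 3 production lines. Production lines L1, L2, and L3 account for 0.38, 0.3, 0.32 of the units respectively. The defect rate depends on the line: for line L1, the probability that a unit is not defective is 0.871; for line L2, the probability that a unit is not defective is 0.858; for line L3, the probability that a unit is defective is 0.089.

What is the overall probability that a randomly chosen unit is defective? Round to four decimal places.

P(D|L1) = 1 − 0.871 = 0.129.
P(D|L2) = 1 − 0.858 = 0.142.
P(D) = P(D|L1)·P(L1) + P(D|L2)·P(L2) + P(D|L3)·P(L3)
      = 0.129·0.38 + 0.142·0.3 + 0.089·0.32
      = 0.04902 + 0.0426 + 0.02848 = 0.1201

0.1201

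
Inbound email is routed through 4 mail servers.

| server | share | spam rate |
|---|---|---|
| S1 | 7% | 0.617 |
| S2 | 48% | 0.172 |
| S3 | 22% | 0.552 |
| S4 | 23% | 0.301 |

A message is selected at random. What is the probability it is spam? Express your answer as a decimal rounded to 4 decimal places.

0.3164

P(S) = P(S|S1)·P(S1) + P(S|S2)·P(S2) + P(S|S3)·P(S3) + P(S|S4)·P(S4)
      = 0.617·0.07 + 0.172·0.48 + 0.552·0.22 + 0.301·0.23
      = 0.04319 + 0.08256 + 0.12144 + 0.06923 = 0.31642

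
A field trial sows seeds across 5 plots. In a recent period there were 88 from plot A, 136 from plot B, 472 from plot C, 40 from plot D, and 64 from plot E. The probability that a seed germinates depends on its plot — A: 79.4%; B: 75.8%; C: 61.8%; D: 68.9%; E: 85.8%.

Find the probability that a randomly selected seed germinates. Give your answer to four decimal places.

Total: 88 + 136 + 472 + 40 + 64 = 800.
P(A) = 88/800 = 0.11. P(B) = 136/800 = 0.17. P(C) = 472/800 = 0.59. P(D) = 40/800 = 0.05. P(E) = 64/800 = 0.08.
Using total probability over the partition,
P(G) = P(G|A)·P(A) + P(G|B)·P(B) + P(G|C)·P(C) + P(G|D)·P(D) + P(G|E)·P(E)
      = 0.794·0.11 + 0.758·0.17 + 0.618·0.59 + 0.689·0.05 + 0.858·0.08
      = 0.08734 + 0.12886 + 0.36462 + 0.03445 + 0.06864 = 0.68391

0.6839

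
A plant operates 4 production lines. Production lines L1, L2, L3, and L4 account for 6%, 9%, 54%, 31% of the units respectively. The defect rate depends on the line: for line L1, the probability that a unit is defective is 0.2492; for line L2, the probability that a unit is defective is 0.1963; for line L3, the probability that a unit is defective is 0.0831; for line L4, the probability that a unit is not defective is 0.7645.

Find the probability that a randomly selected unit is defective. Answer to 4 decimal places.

0.1505

P(D|L4) = 1 − 0.7645 = 0.2355.
P(D) = P(D|L1)·P(L1) + P(D|L2)·P(L2) + P(D|L3)·P(L3) + P(D|L4)·P(L4)
      = 0.2492·0.06 + 0.1963·0.09 + 0.0831·0.54 + 0.2355·0.31
      = 0.014952 + 0.017667 + 0.044874 + 0.073005 = 0.150498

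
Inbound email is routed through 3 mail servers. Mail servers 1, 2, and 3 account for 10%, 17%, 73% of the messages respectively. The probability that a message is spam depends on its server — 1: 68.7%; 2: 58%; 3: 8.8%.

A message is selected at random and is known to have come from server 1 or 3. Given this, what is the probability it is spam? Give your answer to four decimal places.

P(S|J) ≈ 0.1602

Let J = {1, 3}.
P(J) = 0.1 + 0.73 = 0.83.
P(S ∩ J) = 0.687·0.1 + 0.088·0.73 = 0.0687 + 0.06424 = 0.13294.
P(S | J) = 0.13294 / 0.83 = 0.160169…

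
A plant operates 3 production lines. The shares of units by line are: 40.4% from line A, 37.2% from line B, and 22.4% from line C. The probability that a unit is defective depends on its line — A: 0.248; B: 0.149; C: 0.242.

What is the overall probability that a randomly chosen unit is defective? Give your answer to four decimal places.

P(D) ≈ 0.2098

P(D) = P(D|A)·P(A) + P(D|B)·P(B) + P(D|C)·P(C)
      = 0.248·0.404 + 0.149·0.372 + 0.242·0.224
      = 0.100192 + 0.055428 + 0.054208 = 0.209828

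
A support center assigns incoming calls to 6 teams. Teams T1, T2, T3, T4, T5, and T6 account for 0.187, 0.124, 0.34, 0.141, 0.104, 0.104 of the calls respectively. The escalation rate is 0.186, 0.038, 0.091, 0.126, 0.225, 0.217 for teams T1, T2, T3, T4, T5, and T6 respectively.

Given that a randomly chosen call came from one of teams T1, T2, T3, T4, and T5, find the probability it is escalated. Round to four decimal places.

P(E|S) ≈ 0.1246

Let S = {T1, T2, T3, T4, T5}.
P(S) = 0.187 + 0.124 + 0.34 + 0.141 + 0.104 = 0.896.
P(E ∩ S) = 0.186·0.187 + 0.038·0.124 + 0.091·0.34 + 0.126·0.141 + 0.225·0.104 = 0.034782 + 0.004712 + 0.03094 + 0.017766 + 0.0234 = 0.1116.
P(E | S) = 0.1116 / 0.896 = 0.124554…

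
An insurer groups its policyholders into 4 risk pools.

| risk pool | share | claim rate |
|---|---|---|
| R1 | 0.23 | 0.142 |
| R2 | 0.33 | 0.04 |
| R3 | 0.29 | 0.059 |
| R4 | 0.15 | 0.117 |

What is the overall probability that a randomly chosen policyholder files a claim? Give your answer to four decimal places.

Using total probability over the partition,
P(C) = P(C|R1)·P(R1) + P(C|R2)·P(R2) + P(C|R3)·P(R3) + P(C|R4)·P(R4)
      = 0.142·0.23 + 0.04·0.33 + 0.059·0.29 + 0.117·0.15
      = 0.03266 + 0.0132 + 0.01711 + 0.01755 = 0.08052

0.0805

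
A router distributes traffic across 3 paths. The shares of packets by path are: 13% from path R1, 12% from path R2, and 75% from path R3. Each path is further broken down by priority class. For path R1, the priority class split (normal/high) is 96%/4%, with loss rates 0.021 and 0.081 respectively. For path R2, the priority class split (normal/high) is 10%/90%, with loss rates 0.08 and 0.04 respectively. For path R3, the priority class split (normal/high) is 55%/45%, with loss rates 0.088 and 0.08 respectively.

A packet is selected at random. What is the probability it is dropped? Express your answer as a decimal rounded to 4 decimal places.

P(L|R1) = 0.96·0.021 + 0.04·0.081 = 0.02016 + 0.00324 = 0.0234
P(L|R2) = 0.1·0.08 + 0.9·0.04 = 0.008 + 0.036 = 0.044
P(L|R3) = 0.55·0.088 + 0.45·0.08 = 0.0484 + 0.036 = 0.0844
Then overall,
P(L) = 0.13·0.0234 + 0.12·0.044 + 0.75·0.0844
      = 0.003042 + 0.00528 + 0.0633 = 0.071622

P(L) ≈ 0.0716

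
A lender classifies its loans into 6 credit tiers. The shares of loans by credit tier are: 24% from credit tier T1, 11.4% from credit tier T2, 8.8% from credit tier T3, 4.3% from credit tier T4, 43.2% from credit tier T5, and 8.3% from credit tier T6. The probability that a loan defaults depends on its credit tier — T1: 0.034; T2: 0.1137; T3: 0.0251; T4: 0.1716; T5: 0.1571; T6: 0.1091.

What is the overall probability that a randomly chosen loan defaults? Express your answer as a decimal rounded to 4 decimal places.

Using total probability over the partition,
P(D) = P(D|T1)·P(T1) + P(D|T2)·P(T2) + P(D|T3)·P(T3) + P(D|T4)·P(T4) + P(D|T5)·P(T5) + P(D|T6)·P(T6)
      = 0.034·0.24 + 0.1137·0.114 + 0.0251·0.088 + 0.1716·0.043 + 0.1571·0.432 + 0.1091·0.083
      = 0.00816 + 0.0129618 + 0.0022088 + 0.0073788 + 0.0678672 + 0.0090553 = 0.1076319

P(D) ≈ 0.1076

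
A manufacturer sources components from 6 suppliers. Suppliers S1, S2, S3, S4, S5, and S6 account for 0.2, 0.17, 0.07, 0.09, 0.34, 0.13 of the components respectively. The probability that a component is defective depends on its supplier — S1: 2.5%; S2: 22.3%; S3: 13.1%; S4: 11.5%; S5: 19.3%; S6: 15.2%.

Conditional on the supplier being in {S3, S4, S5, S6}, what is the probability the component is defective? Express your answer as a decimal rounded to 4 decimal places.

0.1665

Let S = {S3, S4, S5, S6}.
P(S) = 0.07 + 0.09 + 0.34 + 0.13 = 0.63.
P(D ∩ S) = 0.131·0.07 + 0.115·0.09 + 0.193·0.34 + 0.152·0.13 = 0.00917 + 0.01035 + 0.06562 + 0.01976 = 0.1049.
P(D | S) = 0.1049 / 0.63 = 0.166508…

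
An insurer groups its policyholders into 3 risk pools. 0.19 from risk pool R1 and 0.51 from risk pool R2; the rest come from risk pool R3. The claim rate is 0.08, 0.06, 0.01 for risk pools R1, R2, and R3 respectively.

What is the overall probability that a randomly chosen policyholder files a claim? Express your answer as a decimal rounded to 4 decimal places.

P(C) ≈ 0.0488

P(R3) = 1 − (0.19 + 0.51) = 0.3.
P(C) = P(C|R1)·P(R1) + P(C|R2)·P(R2) + P(C|R3)·P(R3)
      = 0.08·0.19 + 0.06·0.51 + 0.01·0.3
      = 0.0152 + 0.0306 + 0.003 = 0.0488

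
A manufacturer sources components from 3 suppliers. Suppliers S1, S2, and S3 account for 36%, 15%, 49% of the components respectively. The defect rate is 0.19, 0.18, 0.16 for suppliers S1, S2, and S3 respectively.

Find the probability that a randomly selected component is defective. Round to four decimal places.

P(D) = P(D|S1)·P(S1) + P(D|S2)·P(S2) + P(D|S3)·P(S3)
      = 0.19·0.36 + 0.18·0.15 + 0.16·0.49
      = 0.0684 + 0.027 + 0.0784 = 0.1738

P(D) ≈ 0.1738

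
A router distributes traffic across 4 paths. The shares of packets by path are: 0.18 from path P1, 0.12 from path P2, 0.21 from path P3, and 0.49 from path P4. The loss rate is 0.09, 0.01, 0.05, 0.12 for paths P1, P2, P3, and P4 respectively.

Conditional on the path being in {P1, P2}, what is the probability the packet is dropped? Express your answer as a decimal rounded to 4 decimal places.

0.0580

Let S = {P1, P2}.
P(S) = 0.18 + 0.12 = 0.3.
P(L ∩ S) = 0.09·0.18 + 0.01·0.12 = 0.0162 + 0.0012 = 0.0174.
P(L | S) = 0.0174 / 0.3 = 0.058000…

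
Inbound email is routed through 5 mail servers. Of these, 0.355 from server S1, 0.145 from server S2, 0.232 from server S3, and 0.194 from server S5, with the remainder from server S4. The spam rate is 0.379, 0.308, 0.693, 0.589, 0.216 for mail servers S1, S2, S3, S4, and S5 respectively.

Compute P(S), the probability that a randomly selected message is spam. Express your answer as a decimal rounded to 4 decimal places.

P(S4) = 1 − (0.355 + 0.145 + 0.232 + 0.194) = 0.074.
P(S) = P(S|S1)·P(S1) + P(S|S2)·P(S2) + P(S|S3)·P(S3) + P(S|S4)·P(S4) + P(S|S5)·P(S5)
      = 0.379·0.355 + 0.308·0.145 + 0.693·0.232 + 0.589·0.074 + 0.216·0.194
      = 0.134545 + 0.04466 + 0.160776 + 0.043586 + 0.041904 = 0.425471

P(S) ≈ 0.4255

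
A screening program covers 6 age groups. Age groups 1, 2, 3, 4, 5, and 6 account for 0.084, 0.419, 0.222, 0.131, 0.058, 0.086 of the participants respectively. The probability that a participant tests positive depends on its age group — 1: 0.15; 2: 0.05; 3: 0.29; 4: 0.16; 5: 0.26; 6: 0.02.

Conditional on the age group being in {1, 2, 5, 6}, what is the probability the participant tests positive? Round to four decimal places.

Let S = {1, 2, 5, 6}.
P(S) = 0.084 + 0.419 + 0.058 + 0.086 = 0.647.
P(T ∩ S) = 0.15·0.084 + 0.05·0.419 + 0.26·0.058 + 0.02·0.086 = 0.0126 + 0.02095 + 0.01508 + 0.00172 = 0.05035.
P(T | S) = 0.05035 / 0.647 = 0.077821…

0.0778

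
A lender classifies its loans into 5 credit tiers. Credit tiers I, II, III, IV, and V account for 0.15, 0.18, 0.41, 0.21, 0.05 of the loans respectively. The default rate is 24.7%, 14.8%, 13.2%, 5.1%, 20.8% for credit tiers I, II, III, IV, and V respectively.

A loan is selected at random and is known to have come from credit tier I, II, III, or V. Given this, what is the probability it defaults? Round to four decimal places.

Let S = {I, II, III, V}.
P(S) = 0.15 + 0.18 + 0.41 + 0.05 = 0.79.
P(D ∩ S) = 0.247·0.15 + 0.148·0.18 + 0.132·0.41 + 0.208·0.05 = 0.03705 + 0.02664 + 0.05412 + 0.0104 = 0.12821.
P(D | S) = 0.12821 / 0.79 = 0.162291…

0.1623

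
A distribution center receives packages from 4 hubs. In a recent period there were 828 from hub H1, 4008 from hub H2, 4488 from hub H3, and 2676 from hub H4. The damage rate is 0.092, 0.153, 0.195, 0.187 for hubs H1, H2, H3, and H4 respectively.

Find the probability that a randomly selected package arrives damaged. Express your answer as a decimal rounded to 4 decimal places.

Total: 828 + 4008 + 4488 + 2676 = 12000.
P(H1) = 828/12000 = 0.069. P(H2) = 4008/12000 = 0.334. P(H3) = 4488/12000 = 0.374. P(H4) = 2676/12000 = 0.223.
Using total probability over the partition,
P(D) = P(D|H1)·P(H1) + P(D|H2)·P(H2) + P(D|H3)·P(H3) + P(D|H4)·P(H4)
      = 0.092·0.069 + 0.153·0.334 + 0.195·0.374 + 0.187·0.223
      = 0.006348 + 0.051102 + 0.07293 + 0.041701 = 0.172081

0.1721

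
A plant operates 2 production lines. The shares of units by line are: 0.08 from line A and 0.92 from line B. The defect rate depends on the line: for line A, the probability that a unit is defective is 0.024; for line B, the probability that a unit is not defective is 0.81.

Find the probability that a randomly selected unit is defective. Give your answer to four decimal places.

P(D|B) = 1 − 0.81 = 0.19.
Summing over the partition,
P(D) = P(D|A)·P(A) + P(D|B)·P(B)
      = 0.024·0.08 + 0.19·0.92
      = 0.00192 + 0.1748 = 0.17672

P(D) ≈ 0.1767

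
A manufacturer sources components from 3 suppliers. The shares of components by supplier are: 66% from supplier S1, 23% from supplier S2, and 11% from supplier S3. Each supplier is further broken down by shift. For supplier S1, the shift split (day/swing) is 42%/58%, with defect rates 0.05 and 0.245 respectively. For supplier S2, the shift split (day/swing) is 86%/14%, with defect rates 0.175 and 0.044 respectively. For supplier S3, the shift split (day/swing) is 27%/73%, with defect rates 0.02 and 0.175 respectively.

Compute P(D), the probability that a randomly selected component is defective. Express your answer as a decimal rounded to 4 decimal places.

P(D) ≈ 0.1583

P(D|S1) = 0.42·0.05 + 0.58·0.245 = 0.021 + 0.1421 = 0.1631
P(D|S2) = 0.86·0.175 + 0.14·0.044 = 0.1505 + 0.00616 = 0.15666
P(D|S3) = 0.27·0.02 + 0.73·0.175 = 0.0054 + 0.12775 = 0.13315
Then overall,
P(D) = 0.66·0.1631 + 0.23·0.15666 + 0.11·0.13315
      = 0.107646 + 0.0360318 + 0.0146465 = 0.1583243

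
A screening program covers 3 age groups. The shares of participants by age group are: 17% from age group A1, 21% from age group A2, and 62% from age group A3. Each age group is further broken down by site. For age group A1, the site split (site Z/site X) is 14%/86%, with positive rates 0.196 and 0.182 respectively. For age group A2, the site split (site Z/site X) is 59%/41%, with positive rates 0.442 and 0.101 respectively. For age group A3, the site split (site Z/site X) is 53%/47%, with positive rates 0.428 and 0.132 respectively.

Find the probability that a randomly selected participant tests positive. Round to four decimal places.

P(T) ≈ 0.2738

P(T|A1) = 0.14·0.196 + 0.86·0.182 = 0.02744 + 0.15652 = 0.18396
P(T|A2) = 0.59·0.442 + 0.41·0.101 = 0.26078 + 0.04141 = 0.30219
P(T|A3) = 0.53·0.428 + 0.47·0.132 = 0.22684 + 0.06204 = 0.28888
By total probability over the outer partition,
P(T) = 0.17·0.18396 + 0.21·0.30219 + 0.62·0.28888
      = 0.0312732 + 0.0634599 + 0.1791056 = 0.2738387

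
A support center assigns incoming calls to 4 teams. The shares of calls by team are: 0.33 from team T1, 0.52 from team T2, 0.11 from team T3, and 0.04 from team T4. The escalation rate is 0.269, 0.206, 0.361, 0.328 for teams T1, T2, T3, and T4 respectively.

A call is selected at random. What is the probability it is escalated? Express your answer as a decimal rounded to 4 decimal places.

P(E) ≈ 0.2487

By the law of total probability,
P(E) = P(E|T1)·P(T1) + P(E|T2)·P(T2) + P(E|T3)·P(T3) + P(E|T4)·P(T4)
      = 0.269·0.33 + 0.206·0.52 + 0.361·0.11 + 0.328·0.04
      = 0.08877 + 0.10712 + 0.03971 + 0.01312 = 0.24872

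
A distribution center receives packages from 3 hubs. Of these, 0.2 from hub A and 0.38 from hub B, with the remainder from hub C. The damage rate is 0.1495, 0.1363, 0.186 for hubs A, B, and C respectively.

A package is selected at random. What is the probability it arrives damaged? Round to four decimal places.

0.1598

P(C) = 1 − (0.2 + 0.38) = 0.42.
By the law of total probability,
P(D) = P(D|A)·P(A) + P(D|B)·P(B) + P(D|C)·P(C)
      = 0.1495·0.2 + 0.1363·0.38 + 0.186·0.42
      = 0.0299 + 0.051794 + 0.07812 = 0.159814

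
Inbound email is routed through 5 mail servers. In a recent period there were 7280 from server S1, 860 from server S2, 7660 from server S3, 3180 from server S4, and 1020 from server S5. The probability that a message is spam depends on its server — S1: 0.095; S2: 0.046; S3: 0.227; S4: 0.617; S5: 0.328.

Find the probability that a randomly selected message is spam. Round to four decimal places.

Total: 7280 + 860 + 7660 + 3180 + 1020 = 20000.
P(S1) = 7280/20000 = 0.364. P(S2) = 860/20000 = 0.043. P(S3) = 7660/20000 = 0.383. P(S4) = 3180/20000 = 0.159. P(S5) = 1020/20000 = 0.051.
By the law of total probability,
P(S) = P(S|S1)·P(S1) + P(S|S2)·P(S2) + P(S|S3)·P(S3) + P(S|S4)·P(S4) + P(S|S5)·P(S5)
      = 0.095·0.364 + 0.046·0.043 + 0.227·0.383 + 0.617·0.159 + 0.328·0.051
      = 0.03458 + 0.001978 + 0.086941 + 0.098103 + 0.016728 = 0.23833

0.2383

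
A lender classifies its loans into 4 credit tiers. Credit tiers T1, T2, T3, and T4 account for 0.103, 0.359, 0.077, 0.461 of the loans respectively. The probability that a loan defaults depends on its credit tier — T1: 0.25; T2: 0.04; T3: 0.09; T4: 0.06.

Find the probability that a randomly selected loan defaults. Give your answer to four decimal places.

P(D) = P(D|T1)·P(T1) + P(D|T2)·P(T2) + P(D|T3)·P(T3) + P(D|T4)·P(T4)
      = 0.25·0.103 + 0.04·0.359 + 0.09·0.077 + 0.06·0.461
      = 0.02575 + 0.01436 + 0.00693 + 0.02766 = 0.0747

0.0747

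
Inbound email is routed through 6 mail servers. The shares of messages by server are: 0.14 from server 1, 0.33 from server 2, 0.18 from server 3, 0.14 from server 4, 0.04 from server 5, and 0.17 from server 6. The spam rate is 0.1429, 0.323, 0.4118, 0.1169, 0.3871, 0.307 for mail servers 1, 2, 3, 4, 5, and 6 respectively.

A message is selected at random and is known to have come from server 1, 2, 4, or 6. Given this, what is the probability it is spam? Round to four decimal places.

Let J = {1, 2, 4, 6}.
P(J) = 0.14 + 0.33 + 0.14 + 0.17 = 0.78.
P(S ∩ J) = 0.1429·0.14 + 0.323·0.33 + 0.1169·0.14 + 0.307·0.17 = 0.020006 + 0.10659 + 0.016366 + 0.05219 = 0.195152.
P(S | J) = 0.195152 / 0.78 = 0.250195…

P(S|J) ≈ 0.2502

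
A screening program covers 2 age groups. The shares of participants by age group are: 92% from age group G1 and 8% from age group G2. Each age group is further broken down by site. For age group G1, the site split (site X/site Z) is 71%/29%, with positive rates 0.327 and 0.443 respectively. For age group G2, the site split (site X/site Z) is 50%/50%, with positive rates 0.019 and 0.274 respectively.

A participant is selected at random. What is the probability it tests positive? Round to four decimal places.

P(T|G1) = 0.71·0.327 + 0.29·0.443 = 0.23217 + 0.12847 = 0.36064
P(T|G2) = 0.5·0.019 + 0.5·0.274 = 0.0095 + 0.137 = 0.1465
By total probability over the outer partition,
P(T) = 0.92·0.36064 + 0.08·0.1465
      = 0.3317888 + 0.01172 = 0.3435088

P(T) ≈ 0.3435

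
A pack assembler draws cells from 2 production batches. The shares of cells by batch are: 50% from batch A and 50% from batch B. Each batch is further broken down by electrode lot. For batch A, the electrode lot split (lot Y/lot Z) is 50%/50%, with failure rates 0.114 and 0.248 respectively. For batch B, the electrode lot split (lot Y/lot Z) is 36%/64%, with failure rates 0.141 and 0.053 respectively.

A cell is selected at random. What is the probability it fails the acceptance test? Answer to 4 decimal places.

P(F|A) = 0.5·0.114 + 0.5·0.248 = 0.057 + 0.124 = 0.181
P(F|B) = 0.36·0.141 + 0.64·0.053 = 0.05076 + 0.03392 = 0.08468
By total probability over the outer partition,
P(F) = 0.5·0.181 + 0.5·0.08468
      = 0.0905 + 0.04234 = 0.13284

0.1328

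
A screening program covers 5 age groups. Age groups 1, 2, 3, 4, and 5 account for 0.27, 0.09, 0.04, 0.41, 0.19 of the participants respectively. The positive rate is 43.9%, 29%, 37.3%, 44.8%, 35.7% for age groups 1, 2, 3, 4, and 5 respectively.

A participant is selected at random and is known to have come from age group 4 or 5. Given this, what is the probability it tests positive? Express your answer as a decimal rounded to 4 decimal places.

0.4192

Let S = {4, 5}.
P(S) = 0.41 + 0.19 = 0.6.
P(T ∩ S) = 0.448·0.41 + 0.357·0.19 = 0.18368 + 0.06783 = 0.25151.
P(T | S) = 0.25151 / 0.6 = 0.419183…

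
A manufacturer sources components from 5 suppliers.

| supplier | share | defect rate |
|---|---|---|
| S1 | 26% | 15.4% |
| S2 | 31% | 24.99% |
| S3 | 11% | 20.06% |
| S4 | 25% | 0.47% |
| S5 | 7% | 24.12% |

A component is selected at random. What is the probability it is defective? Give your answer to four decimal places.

P(D) = P(D|S1)·P(S1) + P(D|S2)·P(S2) + P(D|S3)·P(S3) + P(D|S4)·P(S4) + P(D|S5)·P(S5)
      = 0.154·0.26 + 0.2499·0.31 + 0.2006·0.11 + 0.0047·0.25 + 0.2412·0.07
      = 0.04004 + 0.077469 + 0.022066 + 0.001175 + 0.016884 = 0.157634

0.1576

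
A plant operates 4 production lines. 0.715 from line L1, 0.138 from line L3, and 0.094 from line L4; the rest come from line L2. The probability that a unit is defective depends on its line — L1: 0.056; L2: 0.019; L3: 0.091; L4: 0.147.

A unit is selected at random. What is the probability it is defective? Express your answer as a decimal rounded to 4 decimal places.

P(L2) = 1 − (0.715 + 0.138 + 0.094) = 0.053.
P(D) = P(D|L1)·P(L1) + P(D|L2)·P(L2) + P(D|L3)·P(L3) + P(D|L4)·P(L4)
      = 0.056·0.715 + 0.019·0.053 + 0.091·0.138 + 0.147·0.094
      = 0.04004 + 0.001007 + 0.012558 + 0.013818 = 0.067423

P(D) ≈ 0.0674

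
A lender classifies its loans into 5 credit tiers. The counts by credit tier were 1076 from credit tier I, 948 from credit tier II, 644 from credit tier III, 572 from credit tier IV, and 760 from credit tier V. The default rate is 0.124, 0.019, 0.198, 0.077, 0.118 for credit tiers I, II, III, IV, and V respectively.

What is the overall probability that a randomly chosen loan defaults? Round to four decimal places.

Total: 1076 + 948 + 644 + 572 + 760 = 4000.
P(I) = 1076/4000 = 0.269. P(II) = 948/4000 = 0.237. P(III) = 644/4000 = 0.161. P(IV) = 572/4000 = 0.143. P(V) = 760/4000 = 0.19.
P(D) = P(D|I)·P(I) + P(D|II)·P(II) + P(D|III)·P(III) + P(D|IV)·P(IV) + P(D|V)·P(V)
      = 0.124·0.269 + 0.019·0.237 + 0.198·0.161 + 0.077·0.143 + 0.118·0.19
      = 0.033356 + 0.004503 + 0.031878 + 0.011011 + 0.02242 = 0.103168

P(D) ≈ 0.1032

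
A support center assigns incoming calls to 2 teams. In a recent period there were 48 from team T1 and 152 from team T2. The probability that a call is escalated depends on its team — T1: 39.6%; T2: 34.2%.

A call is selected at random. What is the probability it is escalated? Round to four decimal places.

P(E) ≈ 0.3550

Total: 48 + 152 = 200.
P(T1) = 48/200 = 0.24. P(T2) = 152/200 = 0.76.
Summing over the partition,
P(E) = P(E|T1)·P(T1) + P(E|T2)·P(T2)
      = 0.396·0.24 + 0.342·0.76
      = 0.09504 + 0.25992 = 0.35496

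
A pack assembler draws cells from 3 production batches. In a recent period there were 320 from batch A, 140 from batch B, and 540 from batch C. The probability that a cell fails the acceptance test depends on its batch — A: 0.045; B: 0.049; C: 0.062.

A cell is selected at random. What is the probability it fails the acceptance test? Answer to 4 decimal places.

P(F) ≈ 0.0547

Total: 320 + 140 + 540 = 1000.
P(A) = 320/1000 = 0.32. P(B) = 140/1000 = 0.14. P(C) = 540/1000 = 0.54.
P(F) = P(F|A)·P(A) + P(F|B)·P(B) + P(F|C)·P(C)
      = 0.045·0.32 + 0.049·0.14 + 0.062·0.54
      = 0.0144 + 0.00686 + 0.03348 = 0.05474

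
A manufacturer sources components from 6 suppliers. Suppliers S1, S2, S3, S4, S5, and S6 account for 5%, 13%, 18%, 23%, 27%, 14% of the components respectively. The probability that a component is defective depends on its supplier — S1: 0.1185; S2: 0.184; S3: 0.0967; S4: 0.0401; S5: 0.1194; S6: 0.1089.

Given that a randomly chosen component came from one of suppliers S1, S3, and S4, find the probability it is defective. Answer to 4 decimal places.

0.0708

Let S = {S1, S3, S4}.
P(S) = 0.05 + 0.18 + 0.23 = 0.46.
P(D ∩ S) = 0.1185·0.05 + 0.0967·0.18 + 0.0401·0.23 = 0.005925 + 0.017406 + 0.009223 = 0.032554.
P(D | S) = 0.032554 / 0.46 = 0.070770…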